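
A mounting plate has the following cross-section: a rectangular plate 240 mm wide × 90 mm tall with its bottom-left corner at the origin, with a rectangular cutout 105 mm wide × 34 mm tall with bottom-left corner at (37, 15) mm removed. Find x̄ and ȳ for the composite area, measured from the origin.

plate: A = 240 × 90 = 21600.00, centroid at (120.00, 45.00).
hole: A = −(105 × 34) = -3570.00, centroid at (89.50, 32.00).
ΣA = 18030.00 mm²
ΣAx̄ = (21600.00)(120.00) + (-3570.00)(89.50) = 2272485.00 mm³
ΣAȳ = (21600.00)(45.00) + (-3570.00)(32.00) = 857760.00 mm³
x̄ = 2272485.00 / 18030.00 = 126.04 mm
ȳ = 857760.00 / 18030.00 = 47.57 mm

x̄ = 126.04 mm, ȳ = 47.57 mm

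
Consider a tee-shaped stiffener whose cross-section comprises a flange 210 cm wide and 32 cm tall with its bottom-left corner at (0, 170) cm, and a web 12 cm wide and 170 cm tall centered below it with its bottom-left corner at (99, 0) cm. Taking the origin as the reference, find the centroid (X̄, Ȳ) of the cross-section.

web: A = 12 × 170 = 2040.00, centroid at (105.00, 85.00).
flange: A = 210 × 32 = 6720.00, centroid at (105.00, 186.00).
ΣA = 8760.00 cm², ΣAX̄ = 919800.00 cm³, ΣAȲ = 1423320.00 cm³.
X̄ = 919800.00/8760.00 = 105.00 cm; Ȳ = 1423320.00/8760.00 = 162.48 cm.

X̄ = 105.00 cm, Ȳ = 162.48 cm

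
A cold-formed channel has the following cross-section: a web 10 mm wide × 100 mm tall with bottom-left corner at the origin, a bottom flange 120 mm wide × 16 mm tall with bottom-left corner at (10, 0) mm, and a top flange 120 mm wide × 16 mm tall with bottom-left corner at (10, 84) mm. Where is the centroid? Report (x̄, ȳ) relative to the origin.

x̄ = 56.57 mm, ȳ = 50.00 mm

Part | A | x̄ᵢ | ȳᵢ | A·x̄ᵢ | A·ȳᵢ
web | 1000.00 | 5.00 | 50.00 | 5000.00 | 50000.00
bottom flange | 1920.00 | 70.00 | 8.00 | 134400.00 | 15360.00
top flange | 1920.00 | 70.00 | 92.00 | 134400.00 | 176640.00
Σ | 4840.00 |  |  | 273800.00 | 242000.00
x̄ = 273800.00 / 4840.00 = 56.57 mm
ȳ = 242000.00 / 4840.00 = 50.00 mm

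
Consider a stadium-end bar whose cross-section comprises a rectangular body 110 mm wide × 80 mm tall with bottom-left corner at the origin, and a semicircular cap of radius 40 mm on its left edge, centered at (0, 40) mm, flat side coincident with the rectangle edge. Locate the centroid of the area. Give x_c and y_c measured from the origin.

rectangular body: A = 110 × 80 = 8800.00, centroid at (55.00, 40.00).
semicircular end: A = ½π·40² = 2513.27, centroid at (-16.98, 40.00).
ΣA = 11313.27 mm²
ΣAx_c = (8800.00)(55.00) + (2513.27)(-16.98) = 441333.33 mm³
ΣAy_c = (8800.00)(40.00) + (2513.27)(40.00) = 452530.96 mm³
x_c = 441333.33 / 11313.27 = 39.01 mm
y_c = 452530.96 / 11313.27 = 40.00 mm

x_c = 39.01 mm, y_c = 40.00 mm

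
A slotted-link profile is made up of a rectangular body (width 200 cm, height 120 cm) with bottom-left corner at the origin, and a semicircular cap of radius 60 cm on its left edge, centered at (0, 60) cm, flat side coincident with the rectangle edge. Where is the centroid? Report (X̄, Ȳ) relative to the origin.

rectangular body: A = 200 × 120 = 24000.00, centroid at (100.00, 60.00).
semicircular end: A = ½π·60² = 5654.87, centroid at (-25.46, 60.00).
ΣA = 29654.87 cm²
ΣAX̄ = (24000.00)(100.00) + (5654.87)(-25.46) = 2256000.00 cm³
ΣAȲ = (24000.00)(60.00) + (5654.87)(60.00) = 1779292.01 cm³
X̄ = 2256000.00 / 29654.87 = 76.08 cm
Ȳ = 1779292.01 / 29654.87 = 60.00 cm

X̄ = 76.08 cm, Ȳ = 60.00 cm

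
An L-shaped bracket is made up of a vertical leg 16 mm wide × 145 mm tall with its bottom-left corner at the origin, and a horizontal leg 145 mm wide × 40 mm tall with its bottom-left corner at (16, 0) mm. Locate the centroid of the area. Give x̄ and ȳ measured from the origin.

Part | A | x̄ᵢ | ȳᵢ | A·x̄ᵢ | A·ȳᵢ
vertical leg | 2320.00 | 8.00 | 72.50 | 18560.00 | 168200.00
horizontal leg | 5800.00 | 88.50 | 20.00 | 513300.00 | 116000.00
Σ | 8120.00 |  |  | 531860.00 | 284200.00
x̄ = 531860.00 / 8120.00 = 65.50 mm
ȳ = 284200.00 / 8120.00 = 35.00 mm

x̄ = 65.50 mm, ȳ = 35.00 mm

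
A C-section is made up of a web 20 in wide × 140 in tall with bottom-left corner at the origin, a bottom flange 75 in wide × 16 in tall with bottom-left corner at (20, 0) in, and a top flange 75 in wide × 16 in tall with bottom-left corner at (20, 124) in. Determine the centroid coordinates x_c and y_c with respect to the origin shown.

web: A = 20 × 140 = 2800.00, centroid at (10.00, 70.00).
bottom flange: A = 75 × 16 = 1200.00, centroid at (57.50, 8.00).
top flange: A = 75 × 16 = 1200.00, centroid at (57.50, 132.00).
ΣA = 5200.00 in², ΣAx_c = 166000.00 in³, ΣAy_c = 364000.00 in³.
x_c = 166000.00/5200.00 = 31.92 in; y_c = 364000.00/5200.00 = 70.00 in.

x_c = 31.92 in, y_c = 70.00 in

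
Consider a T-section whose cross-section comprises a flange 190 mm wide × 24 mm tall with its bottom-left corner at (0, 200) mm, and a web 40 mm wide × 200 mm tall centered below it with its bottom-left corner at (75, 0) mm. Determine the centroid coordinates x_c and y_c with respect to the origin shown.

web: A = 40 × 200 = 8000.00, centroid at (95.00, 100.00).
flange: A = 190 × 24 = 4560.00, centroid at (95.00, 212.00).
ΣA = 12560.00 mm², ΣAx_c = 1193200.00 mm³, ΣAy_c = 1766720.00 mm³.
x_c = 1193200.00/12560.00 = 95.00 mm; y_c = 1766720.00/12560.00 = 140.66 mm.

x_c = 95.00 mm, y_c = 140.66 mm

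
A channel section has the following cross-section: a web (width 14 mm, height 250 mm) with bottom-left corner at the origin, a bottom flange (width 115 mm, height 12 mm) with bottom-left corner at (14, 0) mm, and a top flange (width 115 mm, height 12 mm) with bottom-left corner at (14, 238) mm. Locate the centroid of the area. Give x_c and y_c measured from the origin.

x_c = 35.44 mm, y_c = 125.00 mm

Part | A | x̄ᵢ | ȳᵢ | A·x̄ᵢ | A·ȳᵢ
web | 3500.00 | 7.00 | 125.00 | 24500.00 | 437500.00
bottom flange | 1380.00 | 71.50 | 6.00 | 98670.00 | 8280.00
top flange | 1380.00 | 71.50 | 244.00 | 98670.00 | 336720.00
Σ | 6260.00 |  |  | 221840.00 | 782500.00
x_c = 221840.00 / 6260.00 = 35.44 mm
y_c = 782500.00 / 6260.00 = 125.00 mm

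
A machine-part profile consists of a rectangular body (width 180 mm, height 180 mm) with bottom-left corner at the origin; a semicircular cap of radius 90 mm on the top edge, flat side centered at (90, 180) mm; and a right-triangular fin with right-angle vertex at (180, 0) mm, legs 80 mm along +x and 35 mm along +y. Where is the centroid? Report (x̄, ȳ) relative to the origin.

rectangular body: A = 180 × 180 = 32400.00, centroid at (90.00, 90.00).
semicircular top: A = ½π·90² = 12723.45, centroid at (90.00, 218.20).
triangular fin: A = ½·80·35 = 1400.00, centroid at (206.67, 11.67).
ΣA = 46523.45 mm²
ΣAx̄ = (32400.00)(90.00) + (12723.45)(90.00) + (1400.00)(206.67) = 4350443.86 mm³
ΣAȳ = (32400.00)(90.00) + (12723.45)(218.20) + (1400.00)(11.67) = 5708554.38 mm³
x̄ = 4350443.86 / 46523.45 = 93.51 mm
ȳ = 5708554.38 / 46523.45 = 122.70 mm

x̄ = 93.51 mm, ȳ = 122.70 mm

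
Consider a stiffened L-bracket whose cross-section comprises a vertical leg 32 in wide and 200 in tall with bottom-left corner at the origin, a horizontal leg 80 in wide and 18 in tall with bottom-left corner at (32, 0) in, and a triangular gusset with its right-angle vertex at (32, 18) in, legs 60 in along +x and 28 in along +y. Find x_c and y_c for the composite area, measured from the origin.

x_c = 28.77 in, y_c = 77.87 in

Part | A | x̄ᵢ | ȳᵢ | A·x̄ᵢ | A·ȳᵢ
vertical leg | 6400.00 | 16.00 | 100.00 | 102400.00 | 640000.00
horizontal leg | 1440.00 | 72.00 | 9.00 | 103680.00 | 12960.00
gusset | 840.00 | 52.00 | 27.33 | 43680.00 | 22960.00
Σ | 8680.00 |  |  | 249760.00 | 675920.00
x_c = 249760.00 / 8680.00 = 28.77 in
y_c = 675920.00 / 8680.00 = 77.87 in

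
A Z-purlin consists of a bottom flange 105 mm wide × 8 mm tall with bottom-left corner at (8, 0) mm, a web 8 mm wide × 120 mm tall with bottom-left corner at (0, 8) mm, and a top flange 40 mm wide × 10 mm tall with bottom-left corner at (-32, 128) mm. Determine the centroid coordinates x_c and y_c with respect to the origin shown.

Part | A | x̄ᵢ | ȳᵢ | A·x̄ᵢ | A·ȳᵢ
bottom flange | 840.00 | 60.50 | 4.00 | 50820.00 | 3360.00
web | 960.00 | 4.00 | 68.00 | 3840.00 | 65280.00
top flange | 400.00 | -12.00 | 133.00 | -4800.00 | 53200.00
Σ | 2200.00 |  |  | 49860.00 | 121840.00
x_c = 49860.00 / 2200.00 = 22.66 mm
y_c = 121840.00 / 2200.00 = 55.38 mm

x_c = 22.66 mm, y_c = 55.38 mm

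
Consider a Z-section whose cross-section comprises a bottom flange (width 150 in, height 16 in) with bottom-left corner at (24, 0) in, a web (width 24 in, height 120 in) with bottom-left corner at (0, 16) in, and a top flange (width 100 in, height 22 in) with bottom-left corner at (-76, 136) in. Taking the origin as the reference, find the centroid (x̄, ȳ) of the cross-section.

x̄ = 28.74 in, ȳ = 75.06 in

bottom flange: A = 150 × 16 = 2400.00, centroid at (99.00, 8.00).
web: A = 24 × 120 = 2880.00, centroid at (12.00, 76.00).
top flange: A = 100 × 22 = 2200.00, centroid at (-26.00, 147.00).
ΣA = 7480.00 in², ΣAx̄ = 214960.00 in³, ΣAȳ = 561480.00 in³.
x̄ = 214960.00/7480.00 = 28.74 in; ȳ = 561480.00/7480.00 = 75.06 in.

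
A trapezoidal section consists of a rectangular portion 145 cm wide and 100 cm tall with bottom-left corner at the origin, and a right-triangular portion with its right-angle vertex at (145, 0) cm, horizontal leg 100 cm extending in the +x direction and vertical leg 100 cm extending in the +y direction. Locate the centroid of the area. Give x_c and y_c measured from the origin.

x_c = 99.64 cm, y_c = 45.73 cm

Part | A | x̄ᵢ | ȳᵢ | A·x̄ᵢ | A·ȳᵢ
rectangular portion | 14500.00 | 72.50 | 50.00 | 1051250.00 | 725000.00
triangular portion | 5000.00 | 178.33 | 33.33 | 891666.67 | 166666.67
Σ | 19500.00 |  |  | 1942916.67 | 891666.67
x_c = 1942916.67 / 19500.00 = 99.64 cm
y_c = 891666.67 / 19500.00 = 45.73 cm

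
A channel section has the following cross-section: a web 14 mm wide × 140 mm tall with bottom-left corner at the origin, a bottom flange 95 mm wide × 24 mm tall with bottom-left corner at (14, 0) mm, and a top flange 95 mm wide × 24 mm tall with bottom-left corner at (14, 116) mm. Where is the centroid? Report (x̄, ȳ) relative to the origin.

x̄ = 45.12 mm, ȳ = 70.00 mm

web: A = 14 × 140 = 1960.00, centroid at (7.00, 70.00).
bottom flange: A = 95 × 24 = 2280.00, centroid at (61.50, 12.00).
top flange: A = 95 × 24 = 2280.00, centroid at (61.50, 128.00).
ΣA = 6520.00 mm², ΣAx̄ = 294160.00 mm³, ΣAȳ = 456400.00 mm³.
x̄ = 294160.00/6520.00 = 45.12 mm; ȳ = 456400.00/6520.00 = 70.00 mm.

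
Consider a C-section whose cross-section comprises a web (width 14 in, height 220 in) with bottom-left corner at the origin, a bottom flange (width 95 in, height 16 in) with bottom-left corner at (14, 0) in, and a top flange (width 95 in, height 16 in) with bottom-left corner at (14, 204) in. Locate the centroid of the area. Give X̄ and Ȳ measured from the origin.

X̄ = 34.07 in, Ȳ = 110.00 in

Part | A | x̄ᵢ | ȳᵢ | A·x̄ᵢ | A·ȳᵢ
web | 3080.00 | 7.00 | 110.00 | 21560.00 | 338800.00
bottom flange | 1520.00 | 61.50 | 8.00 | 93480.00 | 12160.00
top flange | 1520.00 | 61.50 | 212.00 | 93480.00 | 322240.00
Σ | 6120.00 |  |  | 208520.00 | 673200.00
X̄ = 208520.00 / 6120.00 = 34.07 in
Ȳ = 673200.00 / 6120.00 = 110.00 in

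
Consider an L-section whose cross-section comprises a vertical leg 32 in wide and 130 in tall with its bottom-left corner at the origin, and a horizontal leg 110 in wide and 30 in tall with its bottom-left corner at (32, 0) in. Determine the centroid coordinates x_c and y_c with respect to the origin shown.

vertical leg: A = 32 × 130 = 4160.00, centroid at (16.00, 65.00).
horizontal leg: A = 110 × 30 = 3300.00, centroid at (87.00, 15.00).
ΣA = 7460.00 in², ΣAx_c = 353660.00 in³, ΣAy_c = 319900.00 in³.
x_c = 353660.00/7460.00 = 47.41 in; y_c = 319900.00/7460.00 = 42.88 in.

x_c = 47.41 in, y_c = 42.88 in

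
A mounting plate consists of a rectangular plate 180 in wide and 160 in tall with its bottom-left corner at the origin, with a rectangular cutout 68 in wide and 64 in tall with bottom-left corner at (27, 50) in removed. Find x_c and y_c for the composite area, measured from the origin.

x_c = 95.16 in, y_c = 79.64 in

Part | A | x̄ᵢ | ȳᵢ | A·x̄ᵢ | A·ȳᵢ
plate | 28800.00 | 90.00 | 80.00 | 2592000.00 | 2304000.00
hole | -4352.00 | 61.00 | 82.00 | -265472.00 | -356864.00
Σ | 24448.00 |  |  | 2326528.00 | 1947136.00
x_c = 2326528.00 / 24448.00 = 95.16 in
y_c = 1947136.00 / 24448.00 = 79.64 in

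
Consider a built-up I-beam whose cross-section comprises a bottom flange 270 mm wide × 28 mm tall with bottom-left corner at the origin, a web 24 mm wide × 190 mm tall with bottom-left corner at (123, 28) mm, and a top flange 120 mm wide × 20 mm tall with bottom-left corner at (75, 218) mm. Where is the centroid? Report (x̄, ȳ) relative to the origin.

Part | A | x̄ᵢ | ȳᵢ | A·x̄ᵢ | A·ȳᵢ
bottom flange | 7560.00 | 135.00 | 14.00 | 1020600.00 | 105840.00
web | 4560.00 | 135.00 | 123.00 | 615600.00 | 560880.00
top flange | 2400.00 | 135.00 | 228.00 | 324000.00 | 547200.00
Σ | 14520.00 |  |  | 1960200.00 | 1213920.00
x̄ = 1960200.00 / 14520.00 = 135.00 mm
ȳ = 1213920.00 / 14520.00 = 83.60 mm

x̄ = 135.00 mm, ȳ = 83.60 mm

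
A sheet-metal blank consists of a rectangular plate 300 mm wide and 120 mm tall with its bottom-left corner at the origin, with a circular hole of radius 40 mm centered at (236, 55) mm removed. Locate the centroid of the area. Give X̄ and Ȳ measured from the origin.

X̄ = 136.04 mm, Ȳ = 60.81 mm

plate: A = 300 × 120 = 36000.00, centroid at (150.00, 60.00).
hole: A = −π·40² = -5026.55, centroid at (236.00, 55.00).
ΣA = 30973.45 mm², ΣAX̄ = 4213734.61 mm³, ΣAȲ = 1883539.85 mm³.
X̄ = 4213734.61/30973.45 = 136.04 mm; Ȳ = 1883539.85/30973.45 = 60.81 mm.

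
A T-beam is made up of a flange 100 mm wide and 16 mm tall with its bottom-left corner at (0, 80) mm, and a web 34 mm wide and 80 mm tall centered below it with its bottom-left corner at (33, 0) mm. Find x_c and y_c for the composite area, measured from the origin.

x_c = 50.00 mm, y_c = 57.78 mm

Part | A | x̄ᵢ | ȳᵢ | A·x̄ᵢ | A·ȳᵢ
web | 2720.00 | 50.00 | 40.00 | 136000.00 | 108800.00
flange | 1600.00 | 50.00 | 88.00 | 80000.00 | 140800.00
Σ | 4320.00 |  |  | 216000.00 | 249600.00
x_c = 216000.00 / 4320.00 = 50.00 mm
y_c = 249600.00 / 4320.00 = 57.78 mm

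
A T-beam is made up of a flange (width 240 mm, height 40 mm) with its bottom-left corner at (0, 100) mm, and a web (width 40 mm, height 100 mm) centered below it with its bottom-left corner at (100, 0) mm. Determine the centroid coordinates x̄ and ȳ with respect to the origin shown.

Part | A | x̄ᵢ | ȳᵢ | A·x̄ᵢ | A·ȳᵢ
web | 4000.00 | 120.00 | 50.00 | 480000.00 | 200000.00
flange | 9600.00 | 120.00 | 120.00 | 1152000.00 | 1152000.00
Σ | 13600.00 |  |  | 1632000.00 | 1352000.00
x̄ = 1632000.00 / 13600.00 = 120.00 mm
ȳ = 1352000.00 / 13600.00 = 99.41 mm

x̄ = 120.00 mm, ȳ = 99.41 mm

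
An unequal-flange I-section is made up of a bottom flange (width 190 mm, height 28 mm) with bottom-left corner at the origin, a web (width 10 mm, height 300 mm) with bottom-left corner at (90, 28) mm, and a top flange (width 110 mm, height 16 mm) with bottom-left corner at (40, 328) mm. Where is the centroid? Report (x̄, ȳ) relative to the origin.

x̄ = 95.00 mm, ȳ = 119.03 mm

bottom flange: A = 190 × 28 = 5320.00, centroid at (95.00, 14.00).
web: A = 10 × 300 = 3000.00, centroid at (95.00, 178.00).
top flange: A = 110 × 16 = 1760.00, centroid at (95.00, 336.00).
ΣA = 10080.00 mm², ΣAx̄ = 957600.00 mm³, ΣAȳ = 1199840.00 mm³.
x̄ = 957600.00/10080.00 = 95.00 mm; ȳ = 1199840.00/10080.00 = 119.03 mm.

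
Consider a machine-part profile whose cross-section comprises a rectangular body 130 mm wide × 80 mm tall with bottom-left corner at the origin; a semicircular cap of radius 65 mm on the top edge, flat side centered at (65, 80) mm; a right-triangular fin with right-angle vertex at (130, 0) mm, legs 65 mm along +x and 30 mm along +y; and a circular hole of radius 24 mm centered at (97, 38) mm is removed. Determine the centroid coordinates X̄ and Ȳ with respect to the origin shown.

rectangular body: A = 130 × 80 = 10400.00, centroid at (65.00, 40.00).
semicircular top: A = ½π·65² = 6636.61, centroid at (65.00, 107.59).
triangular fin: A = ½·65·30 = 975.00, centroid at (151.67, 10.00).
hole: A = −π·24² = -1809.56, centroid at (97.00, 38.00).
ΣA = 16202.06 mm², ΣAX̄ = 1079727.88 mm³, ΣAȲ = 1070999.31 mm³.
X̄ = 1079727.88/16202.06 = 66.64 mm; Ȳ = 1070999.31/16202.06 = 66.10 mm.

X̄ = 66.64 mm, Ȳ = 66.10 mm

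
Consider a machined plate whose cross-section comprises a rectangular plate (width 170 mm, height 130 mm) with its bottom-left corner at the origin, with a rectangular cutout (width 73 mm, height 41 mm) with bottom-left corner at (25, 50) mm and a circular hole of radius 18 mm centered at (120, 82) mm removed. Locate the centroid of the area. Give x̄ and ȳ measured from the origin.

x̄ = 86.92 mm, ȳ = 63.13 mm

plate: A = 170 × 130 = 22100.00, centroid at (85.00, 65.00).
hole 1: A = −(73 × 41) = -2993.00, centroid at (61.50, 70.50).
hole 2: A = −π·18² = -1017.88, centroid at (120.00, 82.00).
ΣA = 18089.12 mm², ΣAx̄ = 1572285.38 mm³, ΣAȳ = 1142027.67 mm³.
x̄ = 1572285.38/18089.12 = 86.92 mm; ȳ = 1142027.67/18089.12 = 63.13 mm.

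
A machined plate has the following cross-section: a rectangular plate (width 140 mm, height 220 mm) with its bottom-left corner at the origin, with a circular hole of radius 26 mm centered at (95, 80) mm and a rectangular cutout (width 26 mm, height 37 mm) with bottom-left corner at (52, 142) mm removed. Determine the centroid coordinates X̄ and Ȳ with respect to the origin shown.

plate: A = 140 × 220 = 30800.00, centroid at (70.00, 110.00).
hole 1: A = −π·26² = -2123.72, centroid at (95.00, 80.00).
hole 2: A = −(26 × 37) = -962.00, centroid at (65.00, 160.50).
ΣA = 27714.28 mm²
ΣAX̄ = (30800.00)(70.00) + (-2123.72)(95.00) + (-962.00)(65.00) = 1891716.92 mm³
ΣAȲ = (30800.00)(110.00) + (-2123.72)(80.00) + (-962.00)(160.50) = 3063701.67 mm³
X̄ = 1891716.92 / 27714.28 = 68.26 mm
Ȳ = 3063701.67 / 27714.28 = 110.55 mm

X̄ = 68.26 mm, Ȳ = 110.55 mm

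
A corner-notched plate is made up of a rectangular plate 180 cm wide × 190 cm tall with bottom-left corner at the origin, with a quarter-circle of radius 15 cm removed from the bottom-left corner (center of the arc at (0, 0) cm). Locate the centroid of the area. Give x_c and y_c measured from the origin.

plate: A = 180 × 190 = 34200.00, centroid at (90.00, 95.00).
removed quarter-circle: A = −¼π·15² = -176.71, centroid at (6.37, 6.37).
ΣA = 34023.29 cm², ΣAx_c = 3076875.00 cm³, ΣAy_c = 3247875.00 cm³.
x_c = 3076875.00/34023.29 = 90.43 cm; y_c = 3247875.00/34023.29 = 95.46 cm.

x_c = 90.43 cm, y_c = 95.46 cm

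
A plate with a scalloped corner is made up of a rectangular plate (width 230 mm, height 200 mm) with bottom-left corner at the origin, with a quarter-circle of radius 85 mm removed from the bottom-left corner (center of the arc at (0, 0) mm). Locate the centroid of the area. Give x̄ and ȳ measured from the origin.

x̄ = 126.11 mm, ȳ = 109.00 mm

plate: A = 230 × 200 = 46000.00, centroid at (115.00, 100.00).
removed quarter-circle: A = −¼π·85² = -5674.50, centroid at (36.08, 36.08).
ΣA = 40325.50 mm²
ΣAx̄ = (46000.00)(115.00) + (-5674.50)(36.08) = 5085291.67 mm³
ΣAȳ = (46000.00)(100.00) + (-5674.50)(36.08) = 4395291.67 mm³
x̄ = 5085291.67 / 40325.50 = 126.11 mm
ȳ = 4395291.67 / 40325.50 = 109.00 mm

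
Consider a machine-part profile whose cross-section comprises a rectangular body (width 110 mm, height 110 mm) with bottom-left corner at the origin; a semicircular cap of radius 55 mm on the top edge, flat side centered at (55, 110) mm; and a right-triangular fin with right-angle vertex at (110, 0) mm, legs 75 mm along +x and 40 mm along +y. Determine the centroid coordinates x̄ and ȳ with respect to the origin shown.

rectangular body: A = 110 × 110 = 12100.00, centroid at (55.00, 55.00).
semicircular top: A = ½π·55² = 4751.66, centroid at (55.00, 133.34).
triangular fin: A = ½·75·40 = 1500.00, centroid at (135.00, 13.33).
ΣA = 18351.66 mm²
ΣAx̄ = (12100.00)(55.00) + (4751.66)(55.00) + (1500.00)(135.00) = 1129341.24 mm³
ΣAȳ = (12100.00)(55.00) + (4751.66)(133.34) + (1500.00)(13.33) = 1319099.14 mm³
x̄ = 1129341.24 / 18351.66 = 61.54 mm
ȳ = 1319099.14 / 18351.66 = 71.88 mm

x̄ = 61.54 mm, ȳ = 71.88 mm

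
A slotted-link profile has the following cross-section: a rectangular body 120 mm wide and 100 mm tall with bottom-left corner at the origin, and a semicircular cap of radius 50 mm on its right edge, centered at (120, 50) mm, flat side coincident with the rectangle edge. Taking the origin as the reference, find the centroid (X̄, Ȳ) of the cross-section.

X̄ = 80.03 mm, Ȳ = 50.00 mm

rectangular body: A = 120 × 100 = 12000.00, centroid at (60.00, 50.00).
semicircular end: A = ½π·50² = 3926.99, centroid at (141.22, 50.00).
ΣA = 15926.99 mm², ΣAX̄ = 1274572.23 mm³, ΣAȲ = 796349.54 mm³.
X̄ = 1274572.23/15926.99 = 80.03 mm; Ȳ = 796349.54/15926.99 = 50.00 mm.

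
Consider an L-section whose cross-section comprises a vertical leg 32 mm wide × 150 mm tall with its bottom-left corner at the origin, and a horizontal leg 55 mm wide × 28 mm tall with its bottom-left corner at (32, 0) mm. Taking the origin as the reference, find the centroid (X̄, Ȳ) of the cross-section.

Part | A | x̄ᵢ | ȳᵢ | A·x̄ᵢ | A·ȳᵢ
vertical leg | 4800.00 | 16.00 | 75.00 | 76800.00 | 360000.00
horizontal leg | 1540.00 | 59.50 | 14.00 | 91630.00 | 21560.00
Σ | 6340.00 |  |  | 168430.00 | 381560.00
X̄ = 168430.00 / 6340.00 = 26.57 mm
Ȳ = 381560.00 / 6340.00 = 60.18 mm

X̄ = 26.57 mm, Ȳ = 60.18 mm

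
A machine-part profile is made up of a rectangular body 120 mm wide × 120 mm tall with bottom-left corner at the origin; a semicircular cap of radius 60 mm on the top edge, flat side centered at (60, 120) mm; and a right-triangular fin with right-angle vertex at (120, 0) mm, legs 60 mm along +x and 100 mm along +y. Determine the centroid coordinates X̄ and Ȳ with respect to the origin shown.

X̄ = 70.41 mm, Ȳ = 77.49 mm

rectangular body: A = 120 × 120 = 14400.00, centroid at (60.00, 60.00).
semicircular top: A = ½π·60² = 5654.87, centroid at (60.00, 145.46).
triangular fin: A = ½·60·100 = 3000.00, centroid at (140.00, 33.33).
ΣA = 23054.87 mm², ΣAX̄ = 1623292.01 mm³, ΣAȲ = 1786584.01 mm³.
X̄ = 1623292.01/23054.87 = 70.41 mm; Ȳ = 1786584.01/23054.87 = 77.49 mm.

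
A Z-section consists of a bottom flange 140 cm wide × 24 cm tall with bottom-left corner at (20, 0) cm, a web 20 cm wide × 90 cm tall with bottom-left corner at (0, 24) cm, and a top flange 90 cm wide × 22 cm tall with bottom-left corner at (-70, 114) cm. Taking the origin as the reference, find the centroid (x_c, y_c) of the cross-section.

x_c = 37.94 cm, y_c = 57.71 cm

bottom flange: A = 140 × 24 = 3360.00, centroid at (90.00, 12.00).
web: A = 20 × 90 = 1800.00, centroid at (10.00, 69.00).
top flange: A = 90 × 22 = 1980.00, centroid at (-25.00, 125.00).
ΣA = 7140.00 cm²
ΣAx_c = (3360.00)(90.00) + (1800.00)(10.00) + (1980.00)(-25.00) = 270900.00 cm³
ΣAy_c = (3360.00)(12.00) + (1800.00)(69.00) + (1980.00)(125.00) = 412020.00 cm³
x_c = 270900.00 / 7140.00 = 37.94 cm
y_c = 412020.00 / 7140.00 = 57.71 cm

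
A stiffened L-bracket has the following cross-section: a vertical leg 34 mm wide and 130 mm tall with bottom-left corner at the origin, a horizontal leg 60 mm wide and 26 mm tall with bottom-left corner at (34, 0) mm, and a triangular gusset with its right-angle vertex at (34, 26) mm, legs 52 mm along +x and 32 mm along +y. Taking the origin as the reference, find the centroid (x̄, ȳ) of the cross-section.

x̄ = 31.96 mm, ȳ = 49.63 mm

vertical leg: A = 34 × 130 = 4420.00, centroid at (17.00, 65.00).
horizontal leg: A = 60 × 26 = 1560.00, centroid at (64.00, 13.00).
gusset: A = ½·52·32 = 832.00, centroid at (51.33, 36.67).
ΣA = 6812.00 mm², ΣAx̄ = 217689.33 mm³, ΣAȳ = 338086.67 mm³.
x̄ = 217689.33/6812.00 = 31.96 mm; ȳ = 338086.67/6812.00 = 49.63 mm.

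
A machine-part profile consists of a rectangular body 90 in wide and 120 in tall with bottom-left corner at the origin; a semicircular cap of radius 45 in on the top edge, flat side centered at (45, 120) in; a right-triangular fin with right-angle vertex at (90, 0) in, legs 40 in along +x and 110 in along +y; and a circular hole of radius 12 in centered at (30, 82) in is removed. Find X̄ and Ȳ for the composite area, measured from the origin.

rectangular body: A = 90 × 120 = 10800.00, centroid at (45.00, 60.00).
semicircular top: A = ½π·45² = 3180.86, centroid at (45.00, 139.10).
triangular fin: A = ½·40·110 = 2200.00, centroid at (103.33, 36.67).
hole: A = −π·12² = -452.39, centroid at (30.00, 82.00).
ΣA = 15728.47 in², ΣAX̄ = 842900.47 in³, ΣAȲ = 1134024.25 in³.
X̄ = 842900.47/15728.47 = 53.59 in; Ȳ = 1134024.25/15728.47 = 72.10 in.

X̄ = 53.59 in, Ȳ = 72.10 in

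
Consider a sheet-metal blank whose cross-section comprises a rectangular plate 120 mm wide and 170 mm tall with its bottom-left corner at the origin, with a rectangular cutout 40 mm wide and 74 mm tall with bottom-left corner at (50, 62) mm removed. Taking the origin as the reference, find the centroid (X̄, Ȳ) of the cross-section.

X̄ = 58.30 mm, Ȳ = 82.62 mm

Part | A | x̄ᵢ | ȳᵢ | A·x̄ᵢ | A·ȳᵢ
plate | 20400.00 | 60.00 | 85.00 | 1224000.00 | 1734000.00
hole | -2960.00 | 70.00 | 99.00 | -207200.00 | -293040.00
Σ | 17440.00 |  |  | 1016800.00 | 1440960.00
X̄ = 1016800.00 / 17440.00 = 58.30 mm
Ȳ = 1440960.00 / 17440.00 = 82.62 mm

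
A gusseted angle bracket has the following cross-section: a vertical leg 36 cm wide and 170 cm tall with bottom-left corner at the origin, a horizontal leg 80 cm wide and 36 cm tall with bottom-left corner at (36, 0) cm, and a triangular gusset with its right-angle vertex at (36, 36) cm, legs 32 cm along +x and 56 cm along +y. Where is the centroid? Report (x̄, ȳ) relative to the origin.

x̄ = 37.48 cm, ȳ = 62.75 cm

vertical leg: A = 36 × 170 = 6120.00, centroid at (18.00, 85.00).
horizontal leg: A = 80 × 36 = 2880.00, centroid at (76.00, 18.00).
gusset: A = ½·32·56 = 896.00, centroid at (46.67, 54.67).
ΣA = 9896.00 cm², ΣAx̄ = 370853.33 cm³, ΣAȳ = 621021.33 cm³.
x̄ = 370853.33/9896.00 = 37.48 cm; ȳ = 621021.33/9896.00 = 62.75 cm.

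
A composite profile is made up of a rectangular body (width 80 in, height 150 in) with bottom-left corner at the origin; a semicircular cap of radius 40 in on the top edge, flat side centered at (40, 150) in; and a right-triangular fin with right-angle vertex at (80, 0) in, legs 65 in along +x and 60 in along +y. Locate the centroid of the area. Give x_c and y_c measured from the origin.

x_c = 47.30 in, y_c = 82.53 in

rectangular body: A = 80 × 150 = 12000.00, centroid at (40.00, 75.00).
semicircular top: A = ½π·40² = 2513.27, centroid at (40.00, 166.98).
triangular fin: A = ½·65·60 = 1950.00, centroid at (101.67, 20.00).
ΣA = 16463.27 in²
ΣAx_c = (12000.00)(40.00) + (2513.27)(40.00) + (1950.00)(101.67) = 778780.96 in³
ΣAy_c = (12000.00)(75.00) + (2513.27)(166.98) + (1950.00)(20.00) = 1358657.79 in³
x_c = 778780.96 / 16463.27 = 47.30 in
y_c = 1358657.79 / 16463.27 = 82.53 in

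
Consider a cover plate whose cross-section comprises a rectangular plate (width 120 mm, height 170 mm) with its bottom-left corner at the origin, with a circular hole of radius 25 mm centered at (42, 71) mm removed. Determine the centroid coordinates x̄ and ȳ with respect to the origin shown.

Part | A | x̄ᵢ | ȳᵢ | A·x̄ᵢ | A·ȳᵢ
plate | 20400.00 | 60.00 | 85.00 | 1224000.00 | 1734000.00
hole | -1963.50 | 42.00 | 71.00 | -82466.81 | -139408.17
Σ | 18436.50 |  |  | 1141533.19 | 1594591.83
x̄ = 1141533.19 / 18436.50 = 61.92 mm
ȳ = 1594591.83 / 18436.50 = 86.49 mm

x̄ = 61.92 mm, ȳ = 86.49 mm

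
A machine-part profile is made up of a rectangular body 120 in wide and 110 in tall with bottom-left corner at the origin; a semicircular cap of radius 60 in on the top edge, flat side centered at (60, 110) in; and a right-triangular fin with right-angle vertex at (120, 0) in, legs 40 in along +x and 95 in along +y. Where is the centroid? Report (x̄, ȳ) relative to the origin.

x̄ = 66.71 in, ȳ = 74.79 in

Part | A | x̄ᵢ | ȳᵢ | A·x̄ᵢ | A·ȳᵢ
rectangular body | 13200.00 | 60.00 | 55.00 | 792000.00 | 726000.00
semicircular top | 5654.87 | 60.00 | 135.46 | 339292.01 | 766035.35
triangular fin | 1900.00 | 133.33 | 31.67 | 253333.33 | 60166.67
Σ | 20754.87 |  |  | 1384625.34 | 1552202.01
x̄ = 1384625.34 / 20754.87 = 66.71 in
ȳ = 1552202.01 / 20754.87 = 74.79 in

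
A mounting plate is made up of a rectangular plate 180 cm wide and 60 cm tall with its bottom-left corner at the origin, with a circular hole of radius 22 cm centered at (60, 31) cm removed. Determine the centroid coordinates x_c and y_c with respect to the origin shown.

Part | A | x̄ᵢ | ȳᵢ | A·x̄ᵢ | A·ȳᵢ
plate | 10800.00 | 90.00 | 30.00 | 972000.00 | 324000.00
hole | -1520.53 | 60.00 | 31.00 | -91231.85 | -47136.46
Σ | 9279.47 |  |  | 880768.15 | 276863.54
x_c = 880768.15 / 9279.47 = 94.92 cm
y_c = 276863.54 / 9279.47 = 29.84 cm

x_c = 94.92 cm, y_c = 29.84 cm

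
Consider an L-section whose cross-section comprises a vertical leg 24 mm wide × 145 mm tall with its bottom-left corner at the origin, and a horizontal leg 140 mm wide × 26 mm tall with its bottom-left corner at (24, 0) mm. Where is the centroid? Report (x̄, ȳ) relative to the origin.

vertical leg: A = 24 × 145 = 3480.00, centroid at (12.00, 72.50).
horizontal leg: A = 140 × 26 = 3640.00, centroid at (94.00, 13.00).
ΣA = 7120.00 mm²
ΣAx̄ = (3480.00)(12.00) + (3640.00)(94.00) = 383920.00 mm³
ΣAȳ = (3480.00)(72.50) + (3640.00)(13.00) = 299620.00 mm³
x̄ = 383920.00 / 7120.00 = 53.92 mm
ȳ = 299620.00 / 7120.00 = 42.08 mm

x̄ = 53.92 mm, ȳ = 42.08 mm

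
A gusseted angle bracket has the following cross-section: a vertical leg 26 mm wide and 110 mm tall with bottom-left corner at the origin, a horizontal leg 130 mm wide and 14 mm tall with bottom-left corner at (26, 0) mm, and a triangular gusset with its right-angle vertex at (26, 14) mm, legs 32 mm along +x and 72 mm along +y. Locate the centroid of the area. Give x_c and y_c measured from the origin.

vertical leg: A = 26 × 110 = 2860.00, centroid at (13.00, 55.00).
horizontal leg: A = 130 × 14 = 1820.00, centroid at (91.00, 7.00).
gusset: A = ½·32·72 = 1152.00, centroid at (36.67, 38.00).
ΣA = 5832.00 mm²
ΣAx_c = (2860.00)(13.00) + (1820.00)(91.00) + (1152.00)(36.67) = 245040.00 mm³
ΣAy_c = (2860.00)(55.00) + (1820.00)(7.00) + (1152.00)(38.00) = 213816.00 mm³
x_c = 245040.00 / 5832.00 = 42.02 mm
y_c = 213816.00 / 5832.00 = 36.66 mm

x_c = 42.02 mm, y_c = 36.66 mm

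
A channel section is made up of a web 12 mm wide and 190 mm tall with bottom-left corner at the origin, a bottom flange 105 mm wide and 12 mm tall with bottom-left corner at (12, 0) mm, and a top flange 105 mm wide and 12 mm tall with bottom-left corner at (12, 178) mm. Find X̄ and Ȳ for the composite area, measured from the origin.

web: A = 12 × 190 = 2280.00, centroid at (6.00, 95.00).
bottom flange: A = 105 × 12 = 1260.00, centroid at (64.50, 6.00).
top flange: A = 105 × 12 = 1260.00, centroid at (64.50, 184.00).
ΣA = 4800.00 mm²
ΣAX̄ = (2280.00)(6.00) + (1260.00)(64.50) + (1260.00)(64.50) = 176220.00 mm³
ΣAȲ = (2280.00)(95.00) + (1260.00)(6.00) + (1260.00)(184.00) = 456000.00 mm³
X̄ = 176220.00 / 4800.00 = 36.71 mm
Ȳ = 456000.00 / 4800.00 = 95.00 mm

X̄ = 36.71 mm, Ȳ = 95.00 mm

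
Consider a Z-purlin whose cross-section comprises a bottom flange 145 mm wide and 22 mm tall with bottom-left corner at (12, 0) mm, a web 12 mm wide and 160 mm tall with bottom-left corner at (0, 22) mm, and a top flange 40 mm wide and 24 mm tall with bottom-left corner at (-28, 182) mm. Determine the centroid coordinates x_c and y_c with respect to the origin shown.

x_c = 45.04 mm, y_c = 68.73 mm

Part | A | x̄ᵢ | ȳᵢ | A·x̄ᵢ | A·ȳᵢ
bottom flange | 3190.00 | 84.50 | 11.00 | 269555.00 | 35090.00
web | 1920.00 | 6.00 | 102.00 | 11520.00 | 195840.00
top flange | 960.00 | -8.00 | 194.00 | -7680.00 | 186240.00
Σ | 6070.00 |  |  | 273395.00 | 417170.00
x_c = 273395.00 / 6070.00 = 45.04 mm
y_c = 417170.00 / 6070.00 = 68.73 mm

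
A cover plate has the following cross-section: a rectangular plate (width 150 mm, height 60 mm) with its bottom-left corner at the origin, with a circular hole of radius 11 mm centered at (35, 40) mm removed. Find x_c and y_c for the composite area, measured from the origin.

x_c = 76.76 mm, y_c = 29.56 mm

plate: A = 150 × 60 = 9000.00, centroid at (75.00, 30.00).
hole: A = −π·11² = -380.13, centroid at (35.00, 40.00).
ΣA = 8619.87 mm², ΣAx_c = 661695.36 mm³, ΣAy_c = 254794.69 mm³.
x_c = 661695.36/8619.87 = 76.76 mm; y_c = 254794.69/8619.87 = 29.56 mm.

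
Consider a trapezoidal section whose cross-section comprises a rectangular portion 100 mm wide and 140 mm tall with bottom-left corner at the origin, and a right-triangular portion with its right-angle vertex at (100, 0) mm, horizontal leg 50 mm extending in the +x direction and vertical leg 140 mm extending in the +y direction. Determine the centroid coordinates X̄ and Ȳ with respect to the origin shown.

rectangular portion: A = 100 × 140 = 14000.00, centroid at (50.00, 70.00).
triangular portion: A = ½·50·140 = 3500.00, centroid at (116.67, 46.67).
ΣA = 17500.00 mm²
ΣAX̄ = (14000.00)(50.00) + (3500.00)(116.67) = 1108333.33 mm³
ΣAȲ = (14000.00)(70.00) + (3500.00)(46.67) = 1143333.33 mm³
X̄ = 1108333.33 / 17500.00 = 63.33 mm
Ȳ = 1143333.33 / 17500.00 = 65.33 mm

X̄ = 63.33 mm, Ȳ = 65.33 mm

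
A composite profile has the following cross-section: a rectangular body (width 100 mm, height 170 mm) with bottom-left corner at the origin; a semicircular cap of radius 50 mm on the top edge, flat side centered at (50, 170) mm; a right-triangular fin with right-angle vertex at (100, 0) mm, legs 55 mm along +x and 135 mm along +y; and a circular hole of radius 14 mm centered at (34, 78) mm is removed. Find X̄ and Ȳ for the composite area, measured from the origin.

rectangular body: A = 100 × 170 = 17000.00, centroid at (50.00, 85.00).
semicircular top: A = ½π·50² = 3926.99, centroid at (50.00, 191.22).
triangular fin: A = ½·55·135 = 3712.50, centroid at (118.33, 45.00).
hole: A = −π·14² = -615.75, centroid at (34.00, 78.00).
ΣA = 24023.74 mm²
ΣAX̄ = (17000.00)(50.00) + (3926.99)(50.00) + (3712.50)(118.33) + (-615.75)(34.00) = 1464726.47 mm³
ΣAȲ = (17000.00)(85.00) + (3926.99)(191.22) + (3712.50)(45.00) + (-615.75)(78.00) = 2314955.60 mm³
X̄ = 1464726.47 / 24023.74 = 60.97 mm
Ȳ = 2314955.60 / 24023.74 = 96.36 mm

X̄ = 60.97 mm, Ȳ = 96.36 mm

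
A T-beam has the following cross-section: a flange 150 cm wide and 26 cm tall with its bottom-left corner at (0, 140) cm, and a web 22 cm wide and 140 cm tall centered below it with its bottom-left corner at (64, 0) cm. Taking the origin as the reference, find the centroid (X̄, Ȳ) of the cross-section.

X̄ = 75.00 cm, Ȳ = 116.38 cm

Part | A | x̄ᵢ | ȳᵢ | A·x̄ᵢ | A·ȳᵢ
web | 3080.00 | 75.00 | 70.00 | 231000.00 | 215600.00
flange | 3900.00 | 75.00 | 153.00 | 292500.00 | 596700.00
Σ | 6980.00 |  |  | 523500.00 | 812300.00
X̄ = 523500.00 / 6980.00 = 75.00 cm
Ȳ = 812300.00 / 6980.00 = 116.38 cm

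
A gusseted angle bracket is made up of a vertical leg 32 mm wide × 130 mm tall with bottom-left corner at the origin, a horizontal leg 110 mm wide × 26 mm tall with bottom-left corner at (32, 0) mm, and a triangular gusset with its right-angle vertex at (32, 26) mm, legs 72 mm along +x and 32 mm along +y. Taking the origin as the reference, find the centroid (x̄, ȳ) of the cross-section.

x̄ = 46.49 mm, ȳ = 42.81 mm

Part | A | x̄ᵢ | ȳᵢ | A·x̄ᵢ | A·ȳᵢ
vertical leg | 4160.00 | 16.00 | 65.00 | 66560.00 | 270400.00
horizontal leg | 2860.00 | 87.00 | 13.00 | 248820.00 | 37180.00
gusset | 1152.00 | 56.00 | 36.67 | 64512.00 | 42240.00
Σ | 8172.00 |  |  | 379892.00 | 349820.00
x̄ = 379892.00 / 8172.00 = 46.49 mm
ȳ = 349820.00 / 8172.00 = 42.81 mm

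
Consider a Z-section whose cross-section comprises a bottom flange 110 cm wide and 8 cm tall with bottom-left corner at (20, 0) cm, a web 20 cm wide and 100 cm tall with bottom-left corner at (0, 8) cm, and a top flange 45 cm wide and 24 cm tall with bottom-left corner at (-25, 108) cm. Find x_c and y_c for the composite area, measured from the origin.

bottom flange: A = 110 × 8 = 880.00, centroid at (75.00, 4.00).
web: A = 20 × 100 = 2000.00, centroid at (10.00, 58.00).
top flange: A = 45 × 24 = 1080.00, centroid at (-2.50, 120.00).
ΣA = 3960.00 cm², ΣAx_c = 83300.00 cm³, ΣAy_c = 249120.00 cm³.
x_c = 83300.00/3960.00 = 21.04 cm; y_c = 249120.00/3960.00 = 62.91 cm.

x_c = 21.04 cm, y_c = 62.91 cm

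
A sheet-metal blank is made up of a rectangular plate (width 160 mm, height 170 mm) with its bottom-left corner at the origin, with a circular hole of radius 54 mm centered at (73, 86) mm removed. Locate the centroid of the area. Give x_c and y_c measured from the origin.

x_c = 83.55 mm, y_c = 84.49 mm

Part | A | x̄ᵢ | ȳᵢ | A·x̄ᵢ | A·ȳᵢ
plate | 27200.00 | 80.00 | 85.00 | 2176000.00 | 2312000.00
hole | -9160.88 | 73.00 | 86.00 | -668744.54 | -787836.04
Σ | 18039.12 |  |  | 1507255.46 | 1524163.96
x_c = 1507255.46 / 18039.12 = 83.55 mm
y_c = 1524163.96 / 18039.12 = 84.49 mm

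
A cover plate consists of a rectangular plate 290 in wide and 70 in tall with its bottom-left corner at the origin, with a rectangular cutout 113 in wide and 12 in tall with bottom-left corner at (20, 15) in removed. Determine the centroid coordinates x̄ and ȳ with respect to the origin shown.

plate: A = 290 × 70 = 20300.00, centroid at (145.00, 35.00).
hole: A = −(113 × 12) = -1356.00, centroid at (76.50, 21.00).
ΣA = 18944.00 in²
ΣAx̄ = (20300.00)(145.00) + (-1356.00)(76.50) = 2839766.00 in³
ΣAȳ = (20300.00)(35.00) + (-1356.00)(21.00) = 682024.00 in³
x̄ = 2839766.00 / 18944.00 = 149.90 in
ȳ = 682024.00 / 18944.00 = 36.00 in

x̄ = 149.90 in, ȳ = 36.00 in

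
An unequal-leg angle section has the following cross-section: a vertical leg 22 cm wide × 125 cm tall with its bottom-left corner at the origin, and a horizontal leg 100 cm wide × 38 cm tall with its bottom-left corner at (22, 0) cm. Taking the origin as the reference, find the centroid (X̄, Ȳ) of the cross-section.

vertical leg: A = 22 × 125 = 2750.00, centroid at (11.00, 62.50).
horizontal leg: A = 100 × 38 = 3800.00, centroid at (72.00, 19.00).
ΣA = 6550.00 cm²
ΣAX̄ = (2750.00)(11.00) + (3800.00)(72.00) = 303850.00 cm³
ΣAȲ = (2750.00)(62.50) + (3800.00)(19.00) = 244075.00 cm³
X̄ = 303850.00 / 6550.00 = 46.39 cm
Ȳ = 244075.00 / 6550.00 = 37.26 cm

X̄ = 46.39 cm, Ȳ = 37.26 cm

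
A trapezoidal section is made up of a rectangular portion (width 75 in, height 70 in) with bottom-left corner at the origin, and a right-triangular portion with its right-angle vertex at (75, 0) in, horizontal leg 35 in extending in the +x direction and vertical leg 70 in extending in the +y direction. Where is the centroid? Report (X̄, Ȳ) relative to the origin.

X̄ = 46.80 in, Ȳ = 32.79 in

Part | A | x̄ᵢ | ȳᵢ | A·x̄ᵢ | A·ȳᵢ
rectangular portion | 5250.00 | 37.50 | 35.00 | 196875.00 | 183750.00
triangular portion | 1225.00 | 86.67 | 23.33 | 106166.67 | 28583.33
Σ | 6475.00 |  |  | 303041.67 | 212333.33
X̄ = 303041.67 / 6475.00 = 46.80 in
Ȳ = 212333.33 / 6475.00 = 32.79 in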